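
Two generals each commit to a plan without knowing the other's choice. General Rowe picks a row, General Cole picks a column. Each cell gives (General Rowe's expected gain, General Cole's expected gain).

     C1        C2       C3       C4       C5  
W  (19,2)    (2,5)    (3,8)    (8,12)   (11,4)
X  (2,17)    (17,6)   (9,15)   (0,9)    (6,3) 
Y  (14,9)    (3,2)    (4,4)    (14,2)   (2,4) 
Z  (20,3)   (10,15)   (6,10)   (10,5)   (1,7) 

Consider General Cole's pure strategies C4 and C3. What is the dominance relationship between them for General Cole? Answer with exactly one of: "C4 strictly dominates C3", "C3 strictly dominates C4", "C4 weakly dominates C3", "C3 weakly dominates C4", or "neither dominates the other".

neither dominates the other

C4's payoffs vs C3's, by General Rowe's action — W: 12>8, X: 9<15, Y: 2<4, Z: 5<10.
C4 does better at W but worse at X, Y, Z; neither strategy dominates the other.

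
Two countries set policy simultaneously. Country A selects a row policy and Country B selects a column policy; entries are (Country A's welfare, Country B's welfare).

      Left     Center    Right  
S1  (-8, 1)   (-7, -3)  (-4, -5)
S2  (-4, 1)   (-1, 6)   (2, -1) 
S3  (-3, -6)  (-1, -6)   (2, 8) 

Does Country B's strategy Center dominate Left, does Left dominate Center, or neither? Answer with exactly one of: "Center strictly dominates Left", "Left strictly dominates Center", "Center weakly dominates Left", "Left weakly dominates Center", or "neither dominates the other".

neither dominates the other

Compare Center to Left across each choice by Country A: S1: -3<1, S2: 6>1, S3: -6=-6.
Center does better at S2 but worse at S1; neither strategy dominates the other.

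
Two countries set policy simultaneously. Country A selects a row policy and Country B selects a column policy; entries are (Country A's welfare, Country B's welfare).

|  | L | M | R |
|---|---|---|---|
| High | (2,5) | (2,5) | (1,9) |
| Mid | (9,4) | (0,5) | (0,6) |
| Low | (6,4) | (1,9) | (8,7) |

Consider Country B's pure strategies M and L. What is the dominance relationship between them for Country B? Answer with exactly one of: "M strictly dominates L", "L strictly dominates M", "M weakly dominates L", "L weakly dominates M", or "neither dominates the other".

M's payoffs vs L's, by Country A's action — High: 5=5, Mid: 5>4, Low: 9>4.
M is at least as good everywhere and strictly better somewhere (tied only at High), so M weakly but not strictly dominates L.

M weakly dominates L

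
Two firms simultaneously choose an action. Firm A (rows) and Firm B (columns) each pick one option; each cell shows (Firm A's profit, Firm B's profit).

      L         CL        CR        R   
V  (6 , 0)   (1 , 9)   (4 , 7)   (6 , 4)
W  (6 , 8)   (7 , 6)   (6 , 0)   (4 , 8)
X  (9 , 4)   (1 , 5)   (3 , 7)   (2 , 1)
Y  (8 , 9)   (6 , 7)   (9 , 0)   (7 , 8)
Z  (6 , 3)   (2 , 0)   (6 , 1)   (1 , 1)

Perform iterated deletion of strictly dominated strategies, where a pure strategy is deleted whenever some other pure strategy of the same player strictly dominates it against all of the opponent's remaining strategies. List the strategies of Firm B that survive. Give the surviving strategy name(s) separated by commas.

L, CL, CR, R

Firm A's strategy V is strictly dominated by Y (L: 8>6, CL: 6>1, CR: 9>4, R: 7>6) and is removed.
For Firm A, Y strictly dominates Z on the remaining columns (L: 8>6, CL: 6>2, CR: 9>6, R: 7>1); eliminate Z.
Among the remaining strategies, none is strictly dominated by another pure strategy of the same player, so the elimination stops.
Surviving strategies — Firm A: {W, X, Y}; Firm B: {L, CL, CR, R}.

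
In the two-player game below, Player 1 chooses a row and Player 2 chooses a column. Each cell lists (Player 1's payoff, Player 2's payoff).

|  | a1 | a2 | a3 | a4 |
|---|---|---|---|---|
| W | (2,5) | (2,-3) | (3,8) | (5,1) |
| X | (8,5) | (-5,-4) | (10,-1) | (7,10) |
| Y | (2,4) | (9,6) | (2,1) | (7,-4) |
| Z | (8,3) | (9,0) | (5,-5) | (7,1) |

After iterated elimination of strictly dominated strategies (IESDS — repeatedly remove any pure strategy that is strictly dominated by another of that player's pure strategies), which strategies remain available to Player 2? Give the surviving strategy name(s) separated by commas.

a1, a2, a4

For Player 1, Z strictly dominates W on the remaining columns (a1: 8>2, a2: 9>2, a3: 5>3, a4: 7>5); eliminate W.
For Player 2, a1 strictly dominates a3 on the remaining rows (X: 5>-1, Y: 4>1, Z: 3>-5); eliminate a3.
Among the remaining strategies, none is strictly dominated by another pure strategy of the same player, so the elimination stops.
Surviving strategies — Player 1: {X, Y, Z}; Player 2: {a1, a2, a4}.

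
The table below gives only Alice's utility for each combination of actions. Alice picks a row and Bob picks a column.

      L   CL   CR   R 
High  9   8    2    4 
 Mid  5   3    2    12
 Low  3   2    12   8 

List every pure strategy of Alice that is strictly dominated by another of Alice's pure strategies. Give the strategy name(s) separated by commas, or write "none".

Nothing dominates High: Mid at L (9>5); Low at L (9>3).
Mid: no other strategy beats it everywhere (High at CR (2=2); Low at L (5>3)).
Nothing dominates Low: High at CR (12>2); Mid at CR (12>2).

none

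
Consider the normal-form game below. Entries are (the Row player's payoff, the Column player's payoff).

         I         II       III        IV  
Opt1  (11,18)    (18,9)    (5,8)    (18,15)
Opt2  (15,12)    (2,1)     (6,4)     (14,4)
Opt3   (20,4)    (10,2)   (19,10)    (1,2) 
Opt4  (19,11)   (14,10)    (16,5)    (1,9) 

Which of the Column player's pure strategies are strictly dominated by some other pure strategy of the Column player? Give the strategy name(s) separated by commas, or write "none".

I: no other strategy beats it everywhere (II at Opt1 (18>9); III at Opt1 (18>8); IV at Opt1 (18>15)).
II: dominated, since I does at least as well everywhere (Opt1: 18>9, Opt2: 12>1, Opt3: 4>2, Opt4: 11>10).
III: no other strategy beats it everywhere (I at Opt3 (10>4); II at Opt2 (4>1); IV at Opt2 (4=4)).
I strictly dominates IV — Opt1: 18>15, Opt2: 12>4, Opt3: 4>2, Opt4: 11>9.

II, IV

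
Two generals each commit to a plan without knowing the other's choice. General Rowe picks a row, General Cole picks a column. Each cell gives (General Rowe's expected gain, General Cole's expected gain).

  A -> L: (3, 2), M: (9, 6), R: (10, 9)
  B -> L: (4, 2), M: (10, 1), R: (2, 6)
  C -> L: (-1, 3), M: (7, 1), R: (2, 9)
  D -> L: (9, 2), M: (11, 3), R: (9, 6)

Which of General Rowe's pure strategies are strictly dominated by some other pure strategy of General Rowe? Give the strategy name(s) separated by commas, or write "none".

A is not dominated — it holds its own against B at R (10>2); C at L (3>-1); D at R (10>9).
D strictly dominates B — L: 9>4, M: 11>10, R: 9>2.
C: dominated, since A does at least as well everywhere (L: 3>-1, M: 9>7, R: 10>2).
Nothing dominates D: A at L (9>3); B at L (9>4); C at L (9>-1).

B, C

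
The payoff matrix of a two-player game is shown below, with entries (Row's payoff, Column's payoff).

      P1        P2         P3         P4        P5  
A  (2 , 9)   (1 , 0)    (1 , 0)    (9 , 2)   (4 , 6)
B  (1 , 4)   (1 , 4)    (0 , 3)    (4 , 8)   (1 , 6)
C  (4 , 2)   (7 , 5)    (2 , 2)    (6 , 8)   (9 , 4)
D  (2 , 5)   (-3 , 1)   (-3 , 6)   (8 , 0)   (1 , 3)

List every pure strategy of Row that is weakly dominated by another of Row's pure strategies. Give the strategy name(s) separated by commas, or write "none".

A: no other strategy beats it everywhere (B at P1 (2>1); C at P4 (9>6); D at P2 (1>-3)).
B is weakly dominated by A (P1: 2>1, P2: 1=1, P3: 1>0, P4: 9>4, P5: 4>1).
Nothing dominates C: A at P1 (4>2); B at P1 (4>1); D at P1 (4>2).
A weakly dominates D — P1: 2=2, P2: 1>-3, P3: 1>-3, P4: 9>8, P5: 4>1.

B, D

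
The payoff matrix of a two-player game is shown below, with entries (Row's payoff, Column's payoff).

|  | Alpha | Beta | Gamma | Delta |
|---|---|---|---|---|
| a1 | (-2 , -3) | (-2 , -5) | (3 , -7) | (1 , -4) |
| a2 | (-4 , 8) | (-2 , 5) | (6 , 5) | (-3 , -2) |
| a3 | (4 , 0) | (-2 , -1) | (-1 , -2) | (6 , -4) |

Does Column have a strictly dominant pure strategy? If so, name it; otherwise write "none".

Alpha vs Beta: a1: -3>-5, a2: 8>5, a3: 0>-1.
Alpha vs Gamma: a1: -3>-7, a2: 8>5, a3: 0>-2.
Alpha vs Delta: a1: -3>-4, a2: 8>-2, a3: 0>-4.
Alpha strictly beats every other strategy against every opponent action, so it is strictly dominant.

Alpha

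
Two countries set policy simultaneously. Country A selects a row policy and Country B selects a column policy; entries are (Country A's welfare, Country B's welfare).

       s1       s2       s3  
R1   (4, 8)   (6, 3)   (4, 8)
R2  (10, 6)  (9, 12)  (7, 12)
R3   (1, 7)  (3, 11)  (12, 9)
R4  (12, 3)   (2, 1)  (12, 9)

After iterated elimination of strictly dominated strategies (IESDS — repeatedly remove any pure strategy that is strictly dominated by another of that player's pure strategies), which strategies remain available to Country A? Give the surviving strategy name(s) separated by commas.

Country A's strategy R1 is strictly dominated by R2 (s1: 10>4, s2: 9>6, s3: 7>4) and is removed.
Column s1 is eliminated: s3 beats it against every remaining row (R2: 12>6, R3: 9>7, R4: 9>3).
Among the remaining strategies, none is strictly dominated by another pure strategy of the same player, so the elimination stops.
Surviving strategies — Country A: {R2, R3, R4}; Country B: {s2, s3}.

R2, R3, R4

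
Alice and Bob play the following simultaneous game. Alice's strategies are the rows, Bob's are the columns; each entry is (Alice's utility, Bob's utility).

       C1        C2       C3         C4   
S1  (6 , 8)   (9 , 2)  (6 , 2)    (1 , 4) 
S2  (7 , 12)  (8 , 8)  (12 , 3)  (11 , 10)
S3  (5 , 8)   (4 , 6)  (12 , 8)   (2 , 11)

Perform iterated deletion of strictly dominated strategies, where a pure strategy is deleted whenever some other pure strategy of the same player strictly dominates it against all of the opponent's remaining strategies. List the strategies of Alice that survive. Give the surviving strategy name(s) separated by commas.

S2

For Bob, C1 strictly dominates C2 on the remaining rows (S1: 8>2, S2: 12>8, S3: 8>6); eliminate C2.
For Alice, S2 strictly dominates S1 on the remaining columns (C1: 7>6, C3: 12>6, C4: 11>1); eliminate S1.
For Bob, C4 strictly dominates C3 on the remaining rows (S2: 10>3, S3: 11>8); eliminate C3.
Alice's strategy S3 is strictly dominated by S2 (C1: 7>5, C4: 11>2) and is removed.
Bob's strategy C4 is strictly dominated by C1 (S2: 12>10) and is removed.
Among the remaining strategies, none is strictly dominated by another pure strategy of the same player, so the elimination stops.
Surviving strategies — Alice: {S2}; Bob: {C1}.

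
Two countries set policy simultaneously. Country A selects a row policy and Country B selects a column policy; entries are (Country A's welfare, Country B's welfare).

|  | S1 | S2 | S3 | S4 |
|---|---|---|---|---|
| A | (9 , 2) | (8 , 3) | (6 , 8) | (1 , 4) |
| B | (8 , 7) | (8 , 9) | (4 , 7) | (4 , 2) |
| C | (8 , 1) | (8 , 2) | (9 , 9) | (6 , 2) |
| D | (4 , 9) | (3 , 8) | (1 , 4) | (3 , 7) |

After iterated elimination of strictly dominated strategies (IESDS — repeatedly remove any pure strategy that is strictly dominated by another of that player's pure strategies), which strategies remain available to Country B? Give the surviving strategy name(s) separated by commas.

For Country A, B strictly dominates D on the remaining columns (S1: 8>4, S2: 8>3, S3: 4>1, S4: 4>3); eliminate D.
Country B's strategy S1 is strictly dominated by S2 (A: 3>2, B: 9>7, C: 2>1) and is removed.
Country B's strategy S4 is strictly dominated by S3 (A: 8>4, B: 7>2, C: 9>2) and is removed.
Among the remaining strategies, none is strictly dominated by another pure strategy of the same player, so the elimination stops.
Surviving strategies — Country A: {A, B, C}; Country B: {S2, S3}.

S2, S3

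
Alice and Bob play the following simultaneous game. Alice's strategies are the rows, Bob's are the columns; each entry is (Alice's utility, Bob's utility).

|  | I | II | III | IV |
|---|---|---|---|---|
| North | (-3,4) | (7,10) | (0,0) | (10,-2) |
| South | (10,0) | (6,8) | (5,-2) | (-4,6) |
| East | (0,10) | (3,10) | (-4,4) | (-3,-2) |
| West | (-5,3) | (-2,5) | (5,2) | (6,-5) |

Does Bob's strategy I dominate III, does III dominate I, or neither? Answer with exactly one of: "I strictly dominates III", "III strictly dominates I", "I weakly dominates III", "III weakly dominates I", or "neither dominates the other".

I strictly dominates III

Compare I to III across each choice by Alice: North: 4>0, South: 0>-2, East: 10>4, West: 3>2.
I gives a strictly higher payoff against each choice by Alice, so I strictly dominates III.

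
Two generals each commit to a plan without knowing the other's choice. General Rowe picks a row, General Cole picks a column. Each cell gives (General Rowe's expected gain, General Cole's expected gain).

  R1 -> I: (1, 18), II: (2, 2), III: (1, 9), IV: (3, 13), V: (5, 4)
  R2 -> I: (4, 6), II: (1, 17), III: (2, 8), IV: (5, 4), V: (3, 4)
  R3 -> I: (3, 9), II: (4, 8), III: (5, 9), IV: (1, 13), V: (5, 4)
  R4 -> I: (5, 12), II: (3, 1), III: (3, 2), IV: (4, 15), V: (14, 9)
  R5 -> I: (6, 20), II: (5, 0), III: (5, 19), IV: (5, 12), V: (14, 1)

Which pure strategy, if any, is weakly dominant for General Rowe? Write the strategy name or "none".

R5 vs R1: I: 6>1, II: 5>2, III: 5>1, IV: 5>3, V: 14>5.
R5 vs R2: I: 6>4, II: 5>1, III: 5>2, IV: 5=5, V: 14>3.
R5 vs R3: I: 6>3, II: 5>4, III: 5=5, IV: 5>1, V: 14>5.
R5 vs R4: I: 6>5, II: 5>3, III: 5>3, IV: 5>4, V: 14=14.
R5 is at least as good as every other strategy against every opponent action, so it is weakly dominant.

R5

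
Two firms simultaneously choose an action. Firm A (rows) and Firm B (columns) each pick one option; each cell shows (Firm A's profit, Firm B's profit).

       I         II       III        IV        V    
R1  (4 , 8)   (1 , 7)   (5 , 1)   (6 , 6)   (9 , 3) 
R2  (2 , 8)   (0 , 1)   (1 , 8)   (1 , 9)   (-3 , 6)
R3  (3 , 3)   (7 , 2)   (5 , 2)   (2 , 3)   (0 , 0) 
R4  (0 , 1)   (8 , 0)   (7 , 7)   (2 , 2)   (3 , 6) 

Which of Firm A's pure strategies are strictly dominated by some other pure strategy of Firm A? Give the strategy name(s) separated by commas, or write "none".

R2

Nothing dominates R1: R2 at I (4>2); R3 at I (4>3); R4 at I (4>0).
R1 strictly dominates R2 — I: 4>2, II: 1>0, III: 5>1, IV: 6>1, V: 9>-3.
Nothing dominates R3: R1 at II (7>1); R2 at I (3>2); R4 at I (3>0).
R4 is not dominated — it holds its own against R1 at II (8>1); R2 at II (8>0); R3 at II (8>7).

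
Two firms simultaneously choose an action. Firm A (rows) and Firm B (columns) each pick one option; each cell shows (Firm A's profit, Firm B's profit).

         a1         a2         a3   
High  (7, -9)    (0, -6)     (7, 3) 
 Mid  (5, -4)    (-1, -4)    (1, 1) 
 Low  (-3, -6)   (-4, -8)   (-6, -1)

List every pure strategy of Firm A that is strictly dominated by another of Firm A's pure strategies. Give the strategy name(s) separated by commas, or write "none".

Mid, Low

Nothing dominates High: Mid at a1 (7>5); Low at a1 (7>-3).
High strictly dominates Mid — a1: 7>5, a2: 0>-1, a3: 7>1.
Low is strictly dominated by High (a1: 7>-3, a2: 0>-4, a3: 7>-6).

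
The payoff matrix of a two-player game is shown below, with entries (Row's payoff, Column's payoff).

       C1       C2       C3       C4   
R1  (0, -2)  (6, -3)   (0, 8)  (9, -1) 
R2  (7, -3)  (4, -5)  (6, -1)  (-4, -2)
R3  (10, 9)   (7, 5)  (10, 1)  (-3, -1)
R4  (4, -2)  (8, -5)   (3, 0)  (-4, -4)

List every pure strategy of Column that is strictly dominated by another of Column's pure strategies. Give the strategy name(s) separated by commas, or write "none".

C1 is not dominated — it holds its own against C2 at R1 (-2>-3); C3 at R3 (9>1); C4 at R3 (9>-1).
C2 is strictly dominated by C1 (R1: -2>-3, R2: -3>-5, R3: 9>5, R4: -2>-5).
C3 is not dominated — it holds its own against C1 at R1 (8>-2); C2 at R1 (8>-3); C4 at R1 (8>-1).
C4 is strictly dominated by C3 (R1: 8>-1, R2: -1>-2, R3: 1>-1, R4: 0>-4).

C2, C4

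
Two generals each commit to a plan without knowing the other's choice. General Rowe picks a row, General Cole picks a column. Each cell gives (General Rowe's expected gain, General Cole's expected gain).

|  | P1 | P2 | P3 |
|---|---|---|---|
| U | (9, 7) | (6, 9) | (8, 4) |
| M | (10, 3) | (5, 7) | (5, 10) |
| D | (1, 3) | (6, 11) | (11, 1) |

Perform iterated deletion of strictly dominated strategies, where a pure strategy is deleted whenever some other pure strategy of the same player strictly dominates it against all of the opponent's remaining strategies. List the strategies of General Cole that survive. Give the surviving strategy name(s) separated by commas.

General Cole's strategy P1 is strictly dominated by P2 (U: 9>7, M: 7>3, D: 11>3) and is removed.
General Rowe's strategy M is strictly dominated by U (P2: 6>5, P3: 8>5) and is removed.
General Cole's strategy P3 is strictly dominated by P2 (U: 9>4, D: 11>1) and is removed.
Among the remaining strategies, none is strictly dominated by another pure strategy of the same player, so the elimination stops.
Surviving strategies — General Rowe: {U, D}; General Cole: {P2}.

P2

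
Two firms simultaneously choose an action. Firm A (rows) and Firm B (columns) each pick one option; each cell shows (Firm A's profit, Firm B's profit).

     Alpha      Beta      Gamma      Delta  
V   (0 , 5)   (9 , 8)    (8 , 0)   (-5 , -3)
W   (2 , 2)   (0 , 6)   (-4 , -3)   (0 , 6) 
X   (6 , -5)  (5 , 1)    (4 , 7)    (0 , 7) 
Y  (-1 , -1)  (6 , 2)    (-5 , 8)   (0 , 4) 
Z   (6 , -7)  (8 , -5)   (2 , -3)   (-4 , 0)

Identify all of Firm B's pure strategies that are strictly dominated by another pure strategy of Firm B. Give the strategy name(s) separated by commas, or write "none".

Alpha

Beta strictly dominates Alpha — V: 8>5, W: 6>2, X: 1>-5, Y: 2>-1, Z: -5>-7.
Beta: no other strategy beats it everywhere (Alpha at V (8>5); Gamma at V (8>0); Delta at V (8>-3)).
Gamma is not dominated — it holds its own against Alpha at X (7>-5); Beta at X (7>1); Delta at V (0>-3).
Delta is not dominated — it holds its own against Alpha at W (6>2); Beta at W (6=6); Gamma at W (6>-3).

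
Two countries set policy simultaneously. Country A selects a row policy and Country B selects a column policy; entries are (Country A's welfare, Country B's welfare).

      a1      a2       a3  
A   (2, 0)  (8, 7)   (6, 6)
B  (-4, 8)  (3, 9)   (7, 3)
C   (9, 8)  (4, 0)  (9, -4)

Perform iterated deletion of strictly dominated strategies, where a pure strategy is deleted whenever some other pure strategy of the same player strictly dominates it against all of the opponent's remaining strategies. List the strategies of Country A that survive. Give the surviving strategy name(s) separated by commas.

A, C

Row B is eliminated: C beats it against every remaining column (a1: 9>-4, a2: 4>3, a3: 9>7).
Column a3 is eliminated: a2 beats it against every remaining row (A: 7>6, C: 0>-4).
Among the remaining strategies, none is strictly dominated by another pure strategy of the same player, so the elimination stops.
Surviving strategies — Country A: {A, C}; Country B: {a1, a2}.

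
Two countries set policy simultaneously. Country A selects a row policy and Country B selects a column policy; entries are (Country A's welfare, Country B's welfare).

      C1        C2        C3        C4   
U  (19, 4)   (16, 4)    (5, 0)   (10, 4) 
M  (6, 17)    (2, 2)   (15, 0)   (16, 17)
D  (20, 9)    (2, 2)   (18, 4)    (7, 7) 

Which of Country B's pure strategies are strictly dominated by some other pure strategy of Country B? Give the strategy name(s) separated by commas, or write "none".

Nothing dominates C1: C2 at U (4=4); C3 at U (4>0); C4 at U (4=4).
Nothing dominates C2: C1 at U (4=4); C3 at U (4>0); C4 at U (4=4).
C3 is strictly dominated by C1 (U: 4>0, M: 17>0, D: 9>4).
C4: no other strategy beats it everywhere (C1 at U (4=4); C2 at U (4=4); C3 at U (4>0)).

C3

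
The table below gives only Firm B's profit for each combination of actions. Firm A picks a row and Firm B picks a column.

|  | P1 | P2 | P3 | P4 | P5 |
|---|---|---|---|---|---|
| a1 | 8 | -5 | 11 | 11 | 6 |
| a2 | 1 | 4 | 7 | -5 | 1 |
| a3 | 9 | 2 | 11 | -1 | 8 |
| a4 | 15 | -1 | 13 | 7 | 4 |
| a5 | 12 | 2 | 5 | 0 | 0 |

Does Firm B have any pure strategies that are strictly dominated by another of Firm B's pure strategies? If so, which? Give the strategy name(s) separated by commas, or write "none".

P1: no other strategy beats it everywhere (P2 at a1 (8>-5); P3 at a4 (15>13); P4 at a2 (1>-5); P5 at a1 (8>6)).
P2: dominated, since P3 does at least as well everywhere (a1: 11>-5, a2: 7>4, a3: 11>2, a4: 13>-1, a5: 5>2).
P3 is not dominated — it holds its own against P1 at a1 (11>8); P2 at a1 (11>-5); P4 at a1 (11=11); P5 at a1 (11>6).
P4: no other strategy beats it everywhere (P1 at a1 (11>8); P2 at a1 (11>-5); P3 at a1 (11=11); P5 at a1 (11>6)).
P3 strictly dominates P5 — a1: 11>6, a2: 7>1, a3: 11>8, a4: 13>4, a5: 5>0.

P2, P5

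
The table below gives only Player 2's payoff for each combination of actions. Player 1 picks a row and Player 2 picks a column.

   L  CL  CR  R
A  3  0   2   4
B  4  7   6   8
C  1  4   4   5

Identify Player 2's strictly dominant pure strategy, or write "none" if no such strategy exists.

R vs L: A: 4>3, B: 8>4, C: 5>1.
R vs CL: A: 4>0, B: 8>7, C: 5>4.
R vs CR: A: 4>2, B: 8>6, C: 5>4.
R strictly beats every other strategy against every opponent action, so it is strictly dominant.

R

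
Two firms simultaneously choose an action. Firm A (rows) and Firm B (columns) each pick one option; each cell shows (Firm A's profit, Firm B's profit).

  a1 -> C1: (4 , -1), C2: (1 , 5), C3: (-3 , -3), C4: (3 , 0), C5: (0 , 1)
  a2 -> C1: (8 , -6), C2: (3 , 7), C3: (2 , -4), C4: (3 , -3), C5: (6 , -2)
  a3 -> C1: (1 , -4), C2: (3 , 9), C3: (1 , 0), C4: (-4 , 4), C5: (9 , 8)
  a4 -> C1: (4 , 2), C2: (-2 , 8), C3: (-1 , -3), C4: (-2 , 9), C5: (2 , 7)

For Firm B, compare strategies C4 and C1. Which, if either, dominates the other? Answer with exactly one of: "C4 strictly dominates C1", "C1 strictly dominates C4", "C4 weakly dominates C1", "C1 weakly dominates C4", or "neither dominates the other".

C4 strictly dominates C1

Compare C4 to C1 across every action of Firm A: a1: 0>-1, a2: -3>-6, a3: 4>-4, a4: 9>2.
C4 gives a strictly higher payoff against every action of Firm A, so C4 strictly dominates C1.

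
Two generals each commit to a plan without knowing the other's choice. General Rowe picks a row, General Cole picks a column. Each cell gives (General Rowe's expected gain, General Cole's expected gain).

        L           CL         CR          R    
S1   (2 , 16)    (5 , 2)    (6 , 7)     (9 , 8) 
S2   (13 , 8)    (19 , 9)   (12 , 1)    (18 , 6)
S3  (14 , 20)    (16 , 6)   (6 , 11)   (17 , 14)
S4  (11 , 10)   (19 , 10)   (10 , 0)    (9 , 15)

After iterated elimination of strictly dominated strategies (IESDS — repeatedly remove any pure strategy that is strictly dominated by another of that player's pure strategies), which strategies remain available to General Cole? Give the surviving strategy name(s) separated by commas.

General Rowe's strategy S1 is strictly dominated by S2 (L: 13>2, CL: 19>5, CR: 12>6, R: 18>9) and is removed.
General Cole's strategy CR is strictly dominated by L (S2: 8>1, S3: 20>11, S4: 10>0) and is removed.
Among the remaining strategies, none is strictly dominated by another pure strategy of the same player, so the elimination stops.
Surviving strategies — General Rowe: {S2, S3, S4}; General Cole: {L, CL, R}.

L, CL, R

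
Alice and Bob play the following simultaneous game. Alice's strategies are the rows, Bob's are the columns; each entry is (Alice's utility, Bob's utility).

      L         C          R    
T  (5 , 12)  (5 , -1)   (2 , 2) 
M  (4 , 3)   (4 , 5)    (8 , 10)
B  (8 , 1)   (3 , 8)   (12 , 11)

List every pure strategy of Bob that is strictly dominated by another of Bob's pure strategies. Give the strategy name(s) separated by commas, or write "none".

C

Nothing dominates L: C at T (12>-1); R at T (12>2).
C: dominated, since R does at least as well everywhere (T: 2>-1, M: 10>5, B: 11>8).
R: no other strategy beats it everywhere (L at M (10>3); C at T (2>-1)).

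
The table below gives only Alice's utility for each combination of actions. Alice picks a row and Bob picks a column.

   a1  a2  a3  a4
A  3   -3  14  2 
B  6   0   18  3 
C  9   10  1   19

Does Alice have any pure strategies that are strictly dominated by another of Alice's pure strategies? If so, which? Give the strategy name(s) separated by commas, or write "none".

A: dominated, since B does at least as well everywhere (a1: 6>3, a2: 0>-3, a3: 18>14, a4: 3>2).
Nothing dominates B: A at a1 (6>3); C at a3 (18>1).
C is not dominated — it holds its own against A at a1 (9>3); B at a1 (9>6).

A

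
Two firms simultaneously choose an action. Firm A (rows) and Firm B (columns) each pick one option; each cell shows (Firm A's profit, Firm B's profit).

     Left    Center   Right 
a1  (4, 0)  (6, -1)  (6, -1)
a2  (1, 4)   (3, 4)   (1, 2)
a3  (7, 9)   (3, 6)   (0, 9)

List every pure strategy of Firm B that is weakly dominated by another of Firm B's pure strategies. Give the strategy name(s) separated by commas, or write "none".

Nothing dominates Left: Center at a1 (0>-1); Right at a1 (0>-1).
Center: dominated, since Left does at least as well everywhere (a1: 0>-1, a2: 4=4, a3: 9>6).
Left weakly dominates Right — a1: 0>-1, a2: 4>2, a3: 9=9.

Center, Right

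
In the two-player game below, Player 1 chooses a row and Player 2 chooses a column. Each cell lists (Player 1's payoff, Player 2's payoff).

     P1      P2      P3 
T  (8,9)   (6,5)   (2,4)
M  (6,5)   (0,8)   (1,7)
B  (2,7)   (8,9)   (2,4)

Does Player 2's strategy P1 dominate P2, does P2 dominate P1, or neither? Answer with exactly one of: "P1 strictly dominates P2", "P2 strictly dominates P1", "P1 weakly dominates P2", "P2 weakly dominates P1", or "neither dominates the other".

neither dominates the other

Compare P1 to P2 across each opponent action: T: 9>5, M: 5<8, B: 7<9.
P1 does better at T but worse at M, B; neither strategy dominates the other.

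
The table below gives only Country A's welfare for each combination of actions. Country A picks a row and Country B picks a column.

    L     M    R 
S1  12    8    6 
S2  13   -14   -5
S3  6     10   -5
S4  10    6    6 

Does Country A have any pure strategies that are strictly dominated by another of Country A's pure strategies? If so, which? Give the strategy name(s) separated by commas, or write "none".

S1 is not dominated — it holds its own against S2 at M (8>-14); S3 at L (12>6); S4 at L (12>10).
S2 is not dominated — it holds its own against S1 at L (13>12); S3 at L (13>6); S4 at L (13>10).
S3: no other strategy beats it everywhere (S1 at M (10>8); S2 at M (10>-14); S4 at M (10>6)).
Nothing dominates S4: S1 at R (6=6); S2 at M (6>-14); S3 at L (10>6).

none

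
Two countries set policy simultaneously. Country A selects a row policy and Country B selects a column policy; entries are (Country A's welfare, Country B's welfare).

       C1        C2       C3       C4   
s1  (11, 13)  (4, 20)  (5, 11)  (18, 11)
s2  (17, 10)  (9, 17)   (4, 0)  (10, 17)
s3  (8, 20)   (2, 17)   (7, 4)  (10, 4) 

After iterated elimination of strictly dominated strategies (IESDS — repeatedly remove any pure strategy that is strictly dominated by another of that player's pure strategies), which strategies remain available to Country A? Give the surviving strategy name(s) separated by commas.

For Country B, C1 strictly dominates C3 on the remaining rows (s1: 13>11, s2: 10>0, s3: 20>4); eliminate C3.
Country A's strategy s3 is strictly dominated by s1 (C1: 11>8, C2: 4>2, C4: 18>10) and is removed.
Country B's strategy C1 is strictly dominated by C2 (s1: 20>13, s2: 17>10) and is removed.
Among the remaining strategies, none is strictly dominated by another pure strategy of the same player, so the elimination stops.
Surviving strategies — Country A: {s1, s2}; Country B: {C2, C4}.

s1, s2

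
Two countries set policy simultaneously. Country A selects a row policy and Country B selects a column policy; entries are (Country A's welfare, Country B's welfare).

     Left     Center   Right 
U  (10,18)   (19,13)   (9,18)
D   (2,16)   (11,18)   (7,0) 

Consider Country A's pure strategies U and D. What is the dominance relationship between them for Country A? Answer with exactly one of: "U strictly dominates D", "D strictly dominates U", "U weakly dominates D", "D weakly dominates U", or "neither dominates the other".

U strictly dominates D

U's payoffs vs D's, by Country B's action — Left: 10>2, Center: 19>11, Right: 9>7.
Every comparison favours U, so U strictly dominates D.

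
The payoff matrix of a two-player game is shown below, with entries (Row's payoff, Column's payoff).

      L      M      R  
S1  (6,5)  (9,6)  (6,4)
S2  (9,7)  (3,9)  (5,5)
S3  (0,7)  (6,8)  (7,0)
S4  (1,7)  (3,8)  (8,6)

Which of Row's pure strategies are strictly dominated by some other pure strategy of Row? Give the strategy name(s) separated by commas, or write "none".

Nothing dominates S1: S2 at M (9>3); S3 at L (6>0); S4 at L (6>1).
Nothing dominates S2: S1 at L (9>6); S3 at L (9>0); S4 at L (9>1).
S3: no other strategy beats it everywhere (S1 at R (7>6); S2 at M (6>3); S4 at M (6>3)).
S4 is not dominated — it holds its own against S1 at R (8>6); S2 at M (3=3); S3 at L (1>0).

none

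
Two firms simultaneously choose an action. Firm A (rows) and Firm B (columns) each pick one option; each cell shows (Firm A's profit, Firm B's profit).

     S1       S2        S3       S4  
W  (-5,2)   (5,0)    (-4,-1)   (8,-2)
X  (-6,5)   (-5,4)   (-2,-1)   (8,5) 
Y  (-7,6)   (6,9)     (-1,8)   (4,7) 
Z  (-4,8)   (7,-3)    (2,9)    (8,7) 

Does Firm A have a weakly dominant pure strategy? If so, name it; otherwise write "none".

Z

Z vs W: S1: -4>-5, S2: 7>5, S3: 2>-4, S4: 8=8.
Z vs X: S1: -4>-6, S2: 7>-5, S3: 2>-2, S4: 8=8.
Z vs Y: S1: -4>-7, S2: 7>6, S3: 2>-1, S4: 8>4.
Z is at least as good as every other strategy against every opponent action, so it is weakly dominant.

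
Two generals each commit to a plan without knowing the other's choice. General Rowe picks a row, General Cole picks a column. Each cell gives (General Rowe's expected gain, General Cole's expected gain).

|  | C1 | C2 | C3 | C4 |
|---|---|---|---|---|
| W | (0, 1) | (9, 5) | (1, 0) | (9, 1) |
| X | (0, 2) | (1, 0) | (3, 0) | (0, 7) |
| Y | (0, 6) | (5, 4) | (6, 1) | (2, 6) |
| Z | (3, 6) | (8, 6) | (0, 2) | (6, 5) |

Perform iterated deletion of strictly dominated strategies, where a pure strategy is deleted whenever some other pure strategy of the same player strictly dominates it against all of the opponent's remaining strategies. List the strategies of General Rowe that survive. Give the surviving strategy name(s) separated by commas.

For General Cole, C1 strictly dominates C3 on the remaining rows (W: 1>0, X: 2>0, Y: 6>1, Z: 6>2); eliminate C3.
Row X is eliminated: Z beats it against every remaining column (C1: 3>0, C2: 8>1, C4: 6>0).
For General Rowe, Z strictly dominates Y on the remaining columns (C1: 3>0, C2: 8>5, C4: 6>2); eliminate Y.
For General Cole, C2 strictly dominates C4 on the remaining rows (W: 5>1, Z: 6>5); eliminate C4.
Among the remaining strategies, none is strictly dominated by another pure strategy of the same player, so the elimination stops.
Surviving strategies — General Rowe: {W, Z}; General Cole: {C1, C2}.

W, Z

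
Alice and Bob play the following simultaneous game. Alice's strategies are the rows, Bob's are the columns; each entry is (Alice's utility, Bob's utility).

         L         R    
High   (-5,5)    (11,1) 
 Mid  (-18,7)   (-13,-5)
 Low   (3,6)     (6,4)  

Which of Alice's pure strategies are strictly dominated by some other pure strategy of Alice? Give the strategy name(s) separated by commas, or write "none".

Mid

High is not dominated — it holds its own against Mid at L (-5>-18); Low at R (11>6).
Mid: dominated, since High does at least as well everywhere (L: -5>-18, R: 11>-13).
Low is not dominated — it holds its own against High at L (3>-5); Mid at L (3>-18).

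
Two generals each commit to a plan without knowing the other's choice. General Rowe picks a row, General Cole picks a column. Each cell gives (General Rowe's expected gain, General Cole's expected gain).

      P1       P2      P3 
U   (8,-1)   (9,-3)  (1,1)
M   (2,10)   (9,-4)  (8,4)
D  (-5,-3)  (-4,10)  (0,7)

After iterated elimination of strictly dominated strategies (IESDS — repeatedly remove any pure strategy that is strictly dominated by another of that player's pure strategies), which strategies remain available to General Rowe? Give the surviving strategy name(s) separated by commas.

Row D is eliminated: U beats it against every remaining column (P1: 8>-5, P2: 9>-4, P3: 1>0).
Column P2 is eliminated: P1 beats it against every remaining row (U: -1>-3, M: 10>-4).
Among the remaining strategies, none is strictly dominated by another pure strategy of the same player, so the elimination stops.
Surviving strategies — General Rowe: {U, M}; General Cole: {P1, P3}.

U, M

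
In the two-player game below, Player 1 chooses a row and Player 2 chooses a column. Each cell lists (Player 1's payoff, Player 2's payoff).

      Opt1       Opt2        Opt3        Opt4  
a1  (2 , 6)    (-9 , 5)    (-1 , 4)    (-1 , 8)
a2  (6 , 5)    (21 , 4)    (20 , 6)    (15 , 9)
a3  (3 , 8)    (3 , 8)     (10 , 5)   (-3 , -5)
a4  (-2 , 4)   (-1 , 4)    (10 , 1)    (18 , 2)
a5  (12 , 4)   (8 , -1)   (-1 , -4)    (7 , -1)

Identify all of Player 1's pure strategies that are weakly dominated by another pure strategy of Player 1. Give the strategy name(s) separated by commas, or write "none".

a1, a3

a2 weakly dominates a1 — Opt1: 6>2, Opt2: 21>-9, Opt3: 20>-1, Opt4: 15>-1.
a2: no other strategy beats it everywhere (a1 at Opt1 (6>2); a3 at Opt1 (6>3); a4 at Opt1 (6>-2); a5 at Opt2 (21>8)).
a2 weakly dominates a3 — Opt1: 6>3, Opt2: 21>3, Opt3: 20>10, Opt4: 15>-3.
a4 is not dominated — it holds its own against a1 at Opt2 (-1>-9); a2 at Opt4 (18>15); a3 at Opt4 (18>-3); a5 at Opt3 (10>-1).
a5: no other strategy beats it everywhere (a1 at Opt1 (12>2); a2 at Opt1 (12>6); a3 at Opt1 (12>3); a4 at Opt1 (12>-2)).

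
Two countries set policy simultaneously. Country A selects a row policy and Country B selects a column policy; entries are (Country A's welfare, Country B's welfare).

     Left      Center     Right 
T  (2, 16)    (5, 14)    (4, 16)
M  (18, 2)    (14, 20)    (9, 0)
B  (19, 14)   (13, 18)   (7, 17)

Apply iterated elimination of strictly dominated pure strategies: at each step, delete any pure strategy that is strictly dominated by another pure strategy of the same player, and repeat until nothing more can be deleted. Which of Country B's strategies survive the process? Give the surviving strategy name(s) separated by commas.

Country A's strategy T is strictly dominated by M (Left: 18>2, Center: 14>5, Right: 9>4) and is removed.
Column Left is eliminated: Center beats it against every remaining row (M: 20>2, B: 18>14).
For Country A, M strictly dominates B on the remaining columns (Center: 14>13, Right: 9>7); eliminate B.
Country B's strategy Right is strictly dominated by Center (M: 20>0) and is removed.
Among the remaining strategies, none is strictly dominated by another pure strategy of the same player, so the elimination stops.
Surviving strategies — Country A: {M}; Country B: {Center}.

Center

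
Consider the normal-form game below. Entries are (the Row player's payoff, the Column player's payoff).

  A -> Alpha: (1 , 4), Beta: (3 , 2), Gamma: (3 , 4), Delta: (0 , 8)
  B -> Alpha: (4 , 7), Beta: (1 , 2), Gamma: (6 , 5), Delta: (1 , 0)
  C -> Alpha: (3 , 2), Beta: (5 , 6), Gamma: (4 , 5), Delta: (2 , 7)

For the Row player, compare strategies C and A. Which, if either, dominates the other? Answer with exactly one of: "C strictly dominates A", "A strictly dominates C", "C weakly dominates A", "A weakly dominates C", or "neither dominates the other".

C's payoffs vs A's, by the Column player's action — Alpha: 3>1, Beta: 5>3, Gamma: 4>3, Delta: 2>0.
Every comparison favours C, so C strictly dominates A.

C strictly dominates A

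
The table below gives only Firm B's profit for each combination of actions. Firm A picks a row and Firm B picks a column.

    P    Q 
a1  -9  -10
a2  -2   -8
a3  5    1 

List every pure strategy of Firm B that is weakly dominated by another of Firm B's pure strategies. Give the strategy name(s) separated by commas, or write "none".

P: no other strategy beats it everywhere (Q at a1 (-9>-10)).
Q: dominated, since P does at least as well everywhere (a1: -9>-10, a2: -2>-8, a3: 5>1).

Q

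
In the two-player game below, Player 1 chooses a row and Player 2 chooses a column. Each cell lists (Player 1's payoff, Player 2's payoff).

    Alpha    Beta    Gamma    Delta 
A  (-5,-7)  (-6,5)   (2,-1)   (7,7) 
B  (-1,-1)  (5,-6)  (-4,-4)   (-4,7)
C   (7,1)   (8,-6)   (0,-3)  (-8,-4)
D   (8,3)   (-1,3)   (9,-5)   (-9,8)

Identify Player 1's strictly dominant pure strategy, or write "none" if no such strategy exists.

A fails to dominate B at Alpha (-5<-1).
B fails to dominate A at Gamma (-4<2).
C fails to dominate A at Gamma (0<2).
D fails to dominate A at Delta (-9<7).
No single strategy dominates all the others.

none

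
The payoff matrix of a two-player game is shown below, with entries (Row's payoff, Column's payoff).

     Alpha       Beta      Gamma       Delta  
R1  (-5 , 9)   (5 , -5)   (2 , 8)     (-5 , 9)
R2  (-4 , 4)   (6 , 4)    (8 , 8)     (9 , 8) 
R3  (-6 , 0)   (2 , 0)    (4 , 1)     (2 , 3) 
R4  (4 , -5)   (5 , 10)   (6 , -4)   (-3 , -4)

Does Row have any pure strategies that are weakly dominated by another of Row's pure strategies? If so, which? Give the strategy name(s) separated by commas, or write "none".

R1 is weakly dominated by R2 (Alpha: -4>-5, Beta: 6>5, Gamma: 8>2, Delta: 9>-5).
R2: no other strategy beats it everywhere (R1 at Alpha (-4>-5); R3 at Alpha (-4>-6); R4 at Beta (6>5)).
R3: dominated, since R2 does at least as well everywhere (Alpha: -4>-6, Beta: 6>2, Gamma: 8>4, Delta: 9>2).
R4 is not dominated — it holds its own against R1 at Alpha (4>-5); R2 at Alpha (4>-4); R3 at Alpha (4>-6).

R1, R3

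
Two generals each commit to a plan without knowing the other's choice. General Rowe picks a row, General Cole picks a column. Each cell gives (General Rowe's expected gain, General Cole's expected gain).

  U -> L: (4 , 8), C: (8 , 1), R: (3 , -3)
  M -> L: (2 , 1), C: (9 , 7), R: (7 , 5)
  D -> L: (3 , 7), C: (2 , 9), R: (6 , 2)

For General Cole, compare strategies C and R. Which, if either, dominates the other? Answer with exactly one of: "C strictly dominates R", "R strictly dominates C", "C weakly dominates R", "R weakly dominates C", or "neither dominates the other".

C strictly dominates R

C's payoffs vs R's, by General Rowe's action — U: 1>-3, M: 7>5, D: 9>2.
C gives a strictly higher payoff against each choice by General Rowe, so C strictly dominates R.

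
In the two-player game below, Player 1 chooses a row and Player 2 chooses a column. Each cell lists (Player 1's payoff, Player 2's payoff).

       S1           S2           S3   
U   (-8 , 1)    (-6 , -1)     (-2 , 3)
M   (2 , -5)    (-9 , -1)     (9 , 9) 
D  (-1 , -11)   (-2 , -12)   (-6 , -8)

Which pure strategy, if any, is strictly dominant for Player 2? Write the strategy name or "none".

S3

S3 vs S1: U: 3>1, M: 9>-5, D: -8>-11.
S3 vs S2: U: 3>-1, M: 9>-1, D: -8>-12.
S3 strictly beats every other strategy against every opponent action, so it is strictly dominant.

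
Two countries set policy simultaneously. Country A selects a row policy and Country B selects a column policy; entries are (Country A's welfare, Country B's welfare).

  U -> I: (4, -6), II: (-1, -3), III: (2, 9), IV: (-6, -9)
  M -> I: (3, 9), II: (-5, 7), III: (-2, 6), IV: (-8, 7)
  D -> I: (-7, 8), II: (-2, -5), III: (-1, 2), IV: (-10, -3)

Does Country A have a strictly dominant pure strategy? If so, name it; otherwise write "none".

U

U vs M: I: 4>3, II: -1>-5, III: 2>-2, IV: -6>-8.
U vs D: I: 4>-7, II: -1>-2, III: 2>-1, IV: -6>-10.
U strictly beats every other strategy against every opponent action, so it is strictly dominant.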